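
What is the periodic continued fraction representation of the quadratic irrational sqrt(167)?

Write x_i = (sqrt(167) + m_i)/d_i with (m_0, d_0) = (0, 1). a_0 = floor(sqrt(167)) = 12, since 12^2 = 144 <= 167 < 169 = 13^2.
Iterate m_{i+1} = d_i*a_i - m_i, d_{i+1} = (167 - m_{i+1}^2)/d_i, a_{i+1} = floor((a_0 + m_{i+1})/d_{i+1}):
  m_1 = 1*12 - 0 = 12, d_1 = (167 - 12^2)/1 = 23/1 = 23, a_1 = floor((12 + 12)/23) = 1.
  m_2 = 23*1 - 12 = 11, d_2 = (167 - 11^2)/23 = 46/23 = 2, a_2 = floor((12 + 11)/2) = 11.
  m_3 = 2*11 - 11 = 11, d_3 = (167 - 11^2)/2 = 46/2 = 23, a_3 = floor((12 + 11)/23) = 1.
  m_4 = 23*1 - 11 = 12, d_4 = (167 - 12^2)/23 = 23/23 = 1, a_4 = floor((12 + 12)/1) = 24.
  m_5 = 1*24 - 12 = 12, d_5 = (167 - 12^2)/1 = 23/1 = 23: (m_5, d_5) = (m_1, d_1) = (12, 23), so from here the quotients repeat a_1, ..., a_4; the period length is 4.
Hence the expansion of sqrt(167) is a_0 = 12 followed by the repeating block 1, 11, 1, 24 (period 4).

[12; (1, 11, 1, 24)]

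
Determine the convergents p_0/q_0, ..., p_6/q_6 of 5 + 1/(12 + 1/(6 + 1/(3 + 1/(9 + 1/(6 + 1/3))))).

5/1, 61/12, 371/73, 1174/231, 10937/2152, 66796/13143, 211325/41581

Using the convergent recurrence p_i = a_i*p_{i-1} + p_{i-2}, q_i = a_i*q_{i-1} + q_{i-2} with p_{-2}=0, p_{-1}=1, q_{-2}=1, q_{-1}=0:
  i=0: a_0=5, p_0 = 5*1 + 0 = 5, q_0 = 5*0 + 1 = 1.
  i=1: a_1=12, p_1 = 12*5 + 1 = 61, q_1 = 12*1 + 0 = 12.
  i=2: a_2=6, p_2 = 6*61 + 5 = 371, q_2 = 6*12 + 1 = 73.
  i=3: a_3=3, p_3 = 3*371 + 61 = 1174, q_3 = 3*73 + 12 = 231.
  i=4: a_4=9, p_4 = 9*1174 + 371 = 10937, q_4 = 9*231 + 73 = 2152.
  i=5: a_5=6, p_5 = 6*10937 + 1174 = 66796, q_5 = 6*2152 + 231 = 13143.
  i=6: a_6=3, p_6 = 3*66796 + 10937 = 211325, q_6 = 3*13143 + 2152 = 41581.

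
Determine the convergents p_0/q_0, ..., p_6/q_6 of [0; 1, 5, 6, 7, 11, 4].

0/1, 1/1, 5/6, 31/37, 222/265, 2473/2952, 10114/12073

Using the convergent recurrence p_i = a_i*p_{i-1} + p_{i-2}, q_i = a_i*q_{i-1} + q_{i-2} with p_{-2}=0, p_{-1}=1, q_{-2}=1, q_{-1}=0:
  i=0: a_0=0, p_0 = 0*1 + 0 = 0, q_0 = 0*0 + 1 = 1.
  i=1: a_1=1, p_1 = 1*0 + 1 = 1, q_1 = 1*1 + 0 = 1.
  i=2: a_2=5, p_2 = 5*1 + 0 = 5, q_2 = 5*1 + 1 = 6.
  i=3: a_3=6, p_3 = 6*5 + 1 = 31, q_3 = 6*6 + 1 = 37.
  i=4: a_4=7, p_4 = 7*31 + 5 = 222, q_4 = 7*37 + 6 = 265.
  i=5: a_5=11, p_5 = 11*222 + 31 = 2473, q_5 = 11*265 + 37 = 2952.
  i=6: a_6=4, p_6 = 4*2473 + 222 = 10114, q_6 = 4*2952 + 265 = 12073.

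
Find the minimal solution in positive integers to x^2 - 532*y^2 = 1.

(x, y) = (2588599, 112230)

First expand sqrt(532) as a continued fraction. With x_i = (sqrt(532) + m_i)/d_i and (m_0, d_0) = (0, 1): a_0 = floor(sqrt(532)) = 23, since 23^2 = 529 <= 532 < 576 = 24^2.
Iterate m_{i+1} = d_i*a_i - m_i, d_{i+1} = (532 - m_{i+1}^2)/d_i, a_{i+1} = floor((a_0 + m_{i+1})/d_{i+1}):
  m_1 = 1*23 - 0 = 23, d_1 = (532 - 23^2)/1 = 3/1 = 3, a_1 = floor((23 + 23)/3) = 15.
  m_2 = 3*15 - 23 = 22, d_2 = (532 - 22^2)/3 = 48/3 = 16, a_2 = floor((23 + 22)/16) = 2.
  m_3 = 16*2 - 22 = 10, d_3 = (532 - 10^2)/16 = 432/16 = 27, a_3 = floor((23 + 10)/27) = 1.
  m_4 = 27*1 - 10 = 17, d_4 = (532 - 17^2)/27 = 243/27 = 9, a_4 = floor((23 + 17)/9) = 4.
  m_5 = 9*4 - 17 = 19, d_5 = (532 - 19^2)/9 = 171/9 = 19, a_5 = floor((23 + 19)/19) = 2.
  m_6 = 19*2 - 19 = 19, d_6 = (532 - 19^2)/19 = 171/19 = 9, a_6 = floor((23 + 19)/9) = 4.
  m_7 = 9*4 - 19 = 17, d_7 = (532 - 17^2)/9 = 243/9 = 27, a_7 = floor((23 + 17)/27) = 1.
  m_8 = 27*1 - 17 = 10, d_8 = (532 - 10^2)/27 = 432/27 = 16, a_8 = floor((23 + 10)/16) = 2.
  m_9 = 16*2 - 10 = 22, d_9 = (532 - 22^2)/16 = 48/16 = 3, a_9 = floor((23 + 22)/3) = 15.
  m_10 = 3*15 - 22 = 23, d_10 = (532 - 23^2)/3 = 3/3 = 1, a_10 = floor((23 + 23)/1) = 46.
  m_11 = 1*46 - 23 = 23, d_11 = (532 - 23^2)/1 = 3/1 = 3: (m_11, d_11) = (m_1, d_1) = (23, 3), so from here the quotients repeat a_1, ..., a_10; the period length is 10.
So sqrt(532) = [23; (15, 2, 1, 4, 2, 4, 1, 2, 15, 46)] with period length k = 10.
k is even, so the fundamental solution of x^2 - 532y^2 = 1 is (p_{k-1}, q_{k-1}) = (p_9, q_9); compute convergents through index 9.
Convergents (p_i = a_i*p_{i-1} + p_{i-2}, q_i = a_i*q_{i-1} + q_{i-2} with p_{-2}=0, p_{-1}=1, q_{-2}=1, q_{-1}=0):
  i=0: a_0=23, p_0 = 23*1 + 0 = 23, q_0 = 23*0 + 1 = 1.
  i=1: a_1=15, p_1 = 15*23 + 1 = 346, q_1 = 15*1 + 0 = 15.
  i=2: a_2=2, p_2 = 2*346 + 23 = 715, q_2 = 2*15 + 1 = 31.
  i=3: a_3=1, p_3 = 1*715 + 346 = 1061, q_3 = 1*31 + 15 = 46.
  i=4: a_4=4, p_4 = 4*1061 + 715 = 4959, q_4 = 4*46 + 31 = 215.
  i=5: a_5=2, p_5 = 2*4959 + 1061 = 10979, q_5 = 2*215 + 46 = 476.
  i=6: a_6=4, p_6 = 4*10979 + 4959 = 48875, q_6 = 4*476 + 215 = 2119.
  i=7: a_7=1, p_7 = 1*48875 + 10979 = 59854, q_7 = 1*2119 + 476 = 2595.
  i=8: a_8=2, p_8 = 2*59854 + 48875 = 168583, q_8 = 2*2595 + 2119 = 7309.
  i=9: a_9=15, p_9 = 15*168583 + 59854 = 2588599, q_9 = 15*7309 + 2595 = 112230.
Check: 2588599^2 - 532*112230^2 = 6700844782801 - 6700844782800 = 1, so (x, y) = (2588599, 112230) solves the equation, and by the theorem it is the least positive solution.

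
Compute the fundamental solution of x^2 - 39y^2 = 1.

First expand sqrt(39) as a continued fraction. With x_i = (sqrt(39) + m_i)/d_i and (m_0, d_0) = (0, 1): a_0 = floor(sqrt(39)) = 6, since 6^2 = 36 <= 39 < 49 = 7^2.
Iterate m_{i+1} = d_i*a_i - m_i, d_{i+1} = (39 - m_{i+1}^2)/d_i, a_{i+1} = floor((a_0 + m_{i+1})/d_{i+1}):
  m_1 = 1*6 - 0 = 6, d_1 = (39 - 6^2)/1 = 3/1 = 3, a_1 = floor((6 + 6)/3) = 4.
  m_2 = 3*4 - 6 = 6, d_2 = (39 - 6^2)/3 = 3/3 = 1, a_2 = floor((6 + 6)/1) = 12.
  m_3 = 1*12 - 6 = 6, d_3 = (39 - 6^2)/1 = 3/1 = 3: (m_3, d_3) = (m_1, d_1) = (6, 3), so from here the quotients repeat a_1, a_2; the period length is 2.
So sqrt(39) = [6; (4, 12)] with period length k = 2.
k is even, so the fundamental solution of x^2 - 39y^2 = 1 is (p_{k-1}, q_{k-1}) = (p_1, q_1); compute convergents through index 1.
Convergents (p_i = a_i*p_{i-1} + p_{i-2}, q_i = a_i*q_{i-1} + q_{i-2} with p_{-2}=0, p_{-1}=1, q_{-2}=1, q_{-1}=0):
  i=0: a_0=6, p_0 = 6*1 + 0 = 6, q_0 = 6*0 + 1 = 1.
  i=1: a_1=4, p_1 = 4*6 + 1 = 25, q_1 = 4*1 + 0 = 4.
Check: 25^2 - 39*4^2 = 625 - 624 = 1, so (x, y) = (25, 4) solves the equation, and by the theorem it is the least positive solution.

(x, y) = (25, 4)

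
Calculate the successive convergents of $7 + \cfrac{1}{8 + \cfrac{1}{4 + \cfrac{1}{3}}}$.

Using the convergent recurrence p_i = a_i*p_{i-1} + p_{i-2}, q_i = a_i*q_{i-1} + q_{i-2} with p_{-2}=0, p_{-1}=1, q_{-2}=1, q_{-1}=0:
  i=0: a_0=7, p_0 = 7*1 + 0 = 7, q_0 = 7*0 + 1 = 1.
  i=1: a_1=8, p_1 = 8*7 + 1 = 57, q_1 = 8*1 + 0 = 8.
  i=2: a_2=4, p_2 = 4*57 + 7 = 235, q_2 = 4*8 + 1 = 33.
  i=3: a_3=3, p_3 = 3*235 + 57 = 762, q_3 = 3*33 + 8 = 107.

7/1, 57/8, 235/33, 762/107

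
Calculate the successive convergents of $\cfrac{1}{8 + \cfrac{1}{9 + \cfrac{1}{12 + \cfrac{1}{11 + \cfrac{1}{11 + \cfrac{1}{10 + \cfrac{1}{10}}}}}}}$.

Using the convergent recurrence p_i = a_i*p_{i-1} + p_{i-2}, q_i = a_i*q_{i-1} + q_{i-2} with p_{-2}=0, p_{-1}=1, q_{-2}=1, q_{-1}=0:
  i=0: a_0=0, p_0 = 0*1 + 0 = 0, q_0 = 0*0 + 1 = 1.
  i=1: a_1=8, p_1 = 8*0 + 1 = 1, q_1 = 8*1 + 0 = 8.
  i=2: a_2=9, p_2 = 9*1 + 0 = 9, q_2 = 9*8 + 1 = 73.
  i=3: a_3=12, p_3 = 12*9 + 1 = 109, q_3 = 12*73 + 8 = 884.
  i=4: a_4=11, p_4 = 11*109 + 9 = 1208, q_4 = 11*884 + 73 = 9797.
  i=5: a_5=11, p_5 = 11*1208 + 109 = 13397, q_5 = 11*9797 + 884 = 108651.
  i=6: a_6=10, p_6 = 10*13397 + 1208 = 135178, q_6 = 10*108651 + 9797 = 1096307.
  i=7: a_7=10, p_7 = 10*135178 + 13397 = 1365177, q_7 = 10*1096307 + 108651 = 11071721.

0/1, 1/8, 9/73, 109/884, 1208/9797, 13397/108651, 135178/1096307, 1365177/11071721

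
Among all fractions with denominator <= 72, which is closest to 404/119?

Expand x = 404/119 as a continued fraction with the Euclidean algorithm:
  404 = 3*119 + 47, so a_0 = 3.
  119 = 2*47 + 25, so a_1 = 2.
  47 = 1*25 + 22, so a_2 = 1.
  25 = 1*22 + 3, so a_3 = 1.
  22 = 7*3 + 1, so a_4 = 7.
  3 = 3*1 + 0, so a_5 = 3.
so x = [3; 2, 1, 1, 7, 3].
Convergents (p_i = a_i*p_{i-1} + p_{i-2}, q_i = a_i*q_{i-1} + q_{i-2} with p_{-2}=0, p_{-1}=1, q_{-2}=1, q_{-1}=0), until the denominator exceeds 72:
  i=0: a_0=3, p_0 = 3*1 + 0 = 3, q_0 = 3*0 + 1 = 1.
  i=1: a_1=2, p_1 = 2*3 + 1 = 7, q_1 = 2*1 + 0 = 2.
  i=2: a_2=1, p_2 = 1*7 + 3 = 10, q_2 = 1*2 + 1 = 3.
  i=3: a_3=1, p_3 = 1*10 + 7 = 17, q_3 = 1*3 + 2 = 5.
  i=4: a_4=7, p_4 = 7*17 + 10 = 129, q_4 = 7*5 + 3 = 38.
  i=5: a_5=3, p_5 = 3*129 + 17 = 404, q_5 = 3*38 + 5 = 119.
q_5 = 119 > 72, so the last convergent with denominator <= 72 is p_4/q_4 = 129/38.
The closest fraction with denominator <= 72 is either p_4/q_4 or the intermediate fraction (k*p_4 + p_3)/(k*q_4 + q_3) with the largest k >= 1 whose denominator stays <= 72; these approach x as k grows, and every other convergent or intermediate fraction in range is farther away.
Largest k: floor((72 - q_3)/q_4) = floor((72 - 5)/38) = 1.
That gives (1*129 + 17)/(1*38 + 5) = 146/43.
Compare the errors: |x - 129/38| = |404*38 - 129*119|/(119*38) = 1/4522, and |x - 146/43| = |404*43 - 146*119|/(119*43) = 2/5117.
Cross-multiplying, 1*5117 = 5117 < 9044 = 2*4522, so 1/4522 is smaller: the convergent 129/38 is closer to x than 146/43.

129/38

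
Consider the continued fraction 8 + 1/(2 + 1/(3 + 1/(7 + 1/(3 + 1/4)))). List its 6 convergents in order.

8/1, 17/2, 59/7, 430/51, 1349/160, 5826/691

Using the convergent recurrence p_i = a_i*p_{i-1} + p_{i-2}, q_i = a_i*q_{i-1} + q_{i-2} with p_{-2}=0, p_{-1}=1, q_{-2}=1, q_{-1}=0:
  i=0: a_0=8, p_0 = 8*1 + 0 = 8, q_0 = 8*0 + 1 = 1.
  i=1: a_1=2, p_1 = 2*8 + 1 = 17, q_1 = 2*1 + 0 = 2.
  i=2: a_2=3, p_2 = 3*17 + 8 = 59, q_2 = 3*2 + 1 = 7.
  i=3: a_3=7, p_3 = 7*59 + 17 = 430, q_3 = 7*7 + 2 = 51.
  i=4: a_4=3, p_4 = 3*430 + 59 = 1349, q_4 = 3*51 + 7 = 160.
  i=5: a_5=4, p_5 = 4*1349 + 430 = 5826, q_5 = 4*160 + 51 = 691.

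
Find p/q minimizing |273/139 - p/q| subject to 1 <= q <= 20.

Expand x = 273/139 as a continued fraction with the Euclidean algorithm:
  273 = 1*139 + 134, so a_0 = 1.
  139 = 1*134 + 5, so a_1 = 1.
  134 = 26*5 + 4, so a_2 = 26.
  5 = 1*4 + 1, so a_3 = 1.
  4 = 4*1 + 0, so a_4 = 4.
so x = [1; 1, 26, 1, 4].
Convergents (p_i = a_i*p_{i-1} + p_{i-2}, q_i = a_i*q_{i-1} + q_{i-2} with p_{-2}=0, p_{-1}=1, q_{-2}=1, q_{-1}=0), until the denominator exceeds 20:
  i=0: a_0=1, p_0 = 1*1 + 0 = 1, q_0 = 1*0 + 1 = 1.
  i=1: a_1=1, p_1 = 1*1 + 1 = 2, q_1 = 1*1 + 0 = 1.
  i=2: a_2=26, p_2 = 26*2 + 1 = 53, q_2 = 26*1 + 1 = 27.
q_2 = 27 > 20, so the last convergent with denominator <= 20 is p_1/q_1 = 2/1.
The closest fraction with denominator <= 20 is either p_1/q_1 or the intermediate fraction (k*p_1 + p_0)/(k*q_1 + q_0) with the largest k >= 1 whose denominator stays <= 20; these approach x as k grows, and every other convergent or intermediate fraction in range is farther away.
Largest k: floor((20 - q_0)/q_1) = floor((20 - 1)/1) = 19.
That gives (19*2 + 1)/(19*1 + 1) = 39/20.
Compare the errors: |x - 2/1| = |273*1 - 2*139|/(139*1) = 5/139, and |x - 39/20| = |273*20 - 39*139|/(139*20) = 39/2780.
Cross-multiplying, 39*139 = 5421 < 13900 = 5*2780, so 39/2780 is smaller: the intermediate fraction 39/20 is closer to x than 2/1.

39/20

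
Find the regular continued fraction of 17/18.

[0; 1, 17]

Run the Euclidean algorithm on 17 and 18; the successive quotients are the partial quotients a_0, a_1, ... (each step inverts the fractional part left over by the previous one):
  17 = 0*18 + 17, so a_0 = 0.
  18 = 1*17 + 1, so a_1 = 1.
  17 = 17*1 + 0, so a_2 = 17.
The remainder reaches 0 after 3 divisions, so the expansion has 3 partial quotients, read off in order.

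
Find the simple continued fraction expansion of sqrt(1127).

Write x_i = (sqrt(1127) + m_i)/d_i with (m_0, d_0) = (0, 1). a_0 = floor(sqrt(1127)) = 33, since 33^2 = 1089 <= 1127 < 1156 = 34^2.
Iterate m_{i+1} = d_i*a_i - m_i, d_{i+1} = (1127 - m_{i+1}^2)/d_i, a_{i+1} = floor((a_0 + m_{i+1})/d_{i+1}):
  m_1 = 1*33 - 0 = 33, d_1 = (1127 - 33^2)/1 = 38/1 = 38, a_1 = floor((33 + 33)/38) = 1.
  m_2 = 38*1 - 33 = 5, d_2 = (1127 - 5^2)/38 = 1102/38 = 29, a_2 = floor((33 + 5)/29) = 1.
  m_3 = 29*1 - 5 = 24, d_3 = (1127 - 24^2)/29 = 551/29 = 19, a_3 = floor((33 + 24)/19) = 3.
  m_4 = 19*3 - 24 = 33, d_4 = (1127 - 33^2)/19 = 38/19 = 2, a_4 = floor((33 + 33)/2) = 33.
  m_5 = 2*33 - 33 = 33, d_5 = (1127 - 33^2)/2 = 38/2 = 19, a_5 = floor((33 + 33)/19) = 3.
  m_6 = 19*3 - 33 = 24, d_6 = (1127 - 24^2)/19 = 551/19 = 29, a_6 = floor((33 + 24)/29) = 1.
  m_7 = 29*1 - 24 = 5, d_7 = (1127 - 5^2)/29 = 1102/29 = 38, a_7 = floor((33 + 5)/38) = 1.
  m_8 = 38*1 - 5 = 33, d_8 = (1127 - 33^2)/38 = 38/38 = 1, a_8 = floor((33 + 33)/1) = 66.
  m_9 = 1*66 - 33 = 33, d_9 = (1127 - 33^2)/1 = 38/1 = 38: (m_9, d_9) = (m_1, d_1) = (33, 38), so from here the quotients repeat a_1, ..., a_8; the period length is 8.
Hence the expansion of sqrt(1127) is a_0 = 33 followed by the repeating block 1, 1, 3, 33, 3, 1, 1, 66 (period 8).

[33; (1, 1, 3, 33, 3, 1, 1, 66)]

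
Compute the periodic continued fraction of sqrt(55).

[7; (2, 2, 2, 14)]

Write x_i = (sqrt(55) + m_i)/d_i with (m_0, d_0) = (0, 1). a_0 = floor(sqrt(55)) = 7, since 7^2 = 49 <= 55 < 64 = 8^2.
Iterate m_{i+1} = d_i*a_i - m_i, d_{i+1} = (55 - m_{i+1}^2)/d_i, a_{i+1} = floor((a_0 + m_{i+1})/d_{i+1}):
  m_1 = 1*7 - 0 = 7, d_1 = (55 - 7^2)/1 = 6/1 = 6, a_1 = floor((7 + 7)/6) = 2.
  m_2 = 6*2 - 7 = 5, d_2 = (55 - 5^2)/6 = 30/6 = 5, a_2 = floor((7 + 5)/5) = 2.
  m_3 = 5*2 - 5 = 5, d_3 = (55 - 5^2)/5 = 30/5 = 6, a_3 = floor((7 + 5)/6) = 2.
  m_4 = 6*2 - 5 = 7, d_4 = (55 - 7^2)/6 = 6/6 = 1, a_4 = floor((7 + 7)/1) = 14.
  m_5 = 1*14 - 7 = 7, d_5 = (55 - 7^2)/1 = 6/1 = 6: (m_5, d_5) = (m_1, d_1) = (7, 6), so from here the quotients repeat a_1, ..., a_4; the period length is 4.
Hence the expansion of sqrt(55) is a_0 = 7 followed by the repeating block 2, 2, 2, 14 (period 4).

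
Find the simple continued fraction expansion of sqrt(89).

Write x_i = (sqrt(89) + m_i)/d_i with (m_0, d_0) = (0, 1). a_0 = floor(sqrt(89)) = 9, since 9^2 = 81 <= 89 < 100 = 10^2.
Iterate m_{i+1} = d_i*a_i - m_i, d_{i+1} = (89 - m_{i+1}^2)/d_i, a_{i+1} = floor((a_0 + m_{i+1})/d_{i+1}):
  m_1 = 1*9 - 0 = 9, d_1 = (89 - 9^2)/1 = 8/1 = 8, a_1 = floor((9 + 9)/8) = 2.
  m_2 = 8*2 - 9 = 7, d_2 = (89 - 7^2)/8 = 40/8 = 5, a_2 = floor((9 + 7)/5) = 3.
  m_3 = 5*3 - 7 = 8, d_3 = (89 - 8^2)/5 = 25/5 = 5, a_3 = floor((9 + 8)/5) = 3.
  m_4 = 5*3 - 8 = 7, d_4 = (89 - 7^2)/5 = 40/5 = 8, a_4 = floor((9 + 7)/8) = 2.
  m_5 = 8*2 - 7 = 9, d_5 = (89 - 9^2)/8 = 8/8 = 1, a_5 = floor((9 + 9)/1) = 18.
  m_6 = 1*18 - 9 = 9, d_6 = (89 - 9^2)/1 = 8/1 = 8: (m_6, d_6) = (m_1, d_1) = (9, 8), so from here the quotients repeat a_1, ..., a_5; the period length is 5.
Hence the expansion of sqrt(89) is a_0 = 9 followed by the repeating block 2, 3, 3, 2, 18 (period 5).

[9; (2, 3, 3, 2, 18)]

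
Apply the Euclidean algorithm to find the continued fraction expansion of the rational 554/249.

[2; 4, 2, 4, 6]

Run the Euclidean algorithm on 554 and 249; the successive quotients are the partial quotients a_0, a_1, ... (each step inverts the fractional part left over by the previous one):
  554 = 2*249 + 56, so a_0 = 2.
  249 = 4*56 + 25, so a_1 = 4.
  56 = 2*25 + 6, so a_2 = 2.
  25 = 4*6 + 1, so a_3 = 4.
  6 = 6*1 + 0, so a_4 = 6.
The remainder reaches 0 after 5 divisions, so the expansion has 5 partial quotients, read off in order.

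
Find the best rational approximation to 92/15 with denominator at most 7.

43/7

Expand x = 92/15 as a continued fraction with the Euclidean algorithm:
  92 = 6*15 + 2, so a_0 = 6.
  15 = 7*2 + 1, so a_1 = 7.
  2 = 2*1 + 0, so a_2 = 2.
so x = [6; 7, 2].
Convergents (p_i = a_i*p_{i-1} + p_{i-2}, q_i = a_i*q_{i-1} + q_{i-2} with p_{-2}=0, p_{-1}=1, q_{-2}=1, q_{-1}=0), until the denominator exceeds 7:
  i=0: a_0=6, p_0 = 6*1 + 0 = 6, q_0 = 6*0 + 1 = 1.
  i=1: a_1=7, p_1 = 7*6 + 1 = 43, q_1 = 7*1 + 0 = 7.
  i=2: a_2=2, p_2 = 2*43 + 6 = 92, q_2 = 2*7 + 1 = 15.
q_2 = 15 > 7, so the last convergent with denominator <= 7 is p_1/q_1 = 43/7.
The closest fraction with denominator <= 7 is either p_1/q_1 or the intermediate fraction (k*p_1 + p_0)/(k*q_1 + q_0) with the largest k >= 1 whose denominator stays <= 7; these approach x as k grows, and every other convergent or intermediate fraction in range is farther away.
Largest k: floor((7 - q_0)/q_1) = floor((7 - 1)/7) = 0.
Since k = 0, no intermediate fraction beyond p_1/q_1 has denominator <= 7, so the convergent 43/7 is the closest (its error is |92*7 - 43*15|/(15*7) = 1/105).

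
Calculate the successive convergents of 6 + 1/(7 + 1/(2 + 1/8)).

6/1, 43/7, 92/15, 779/127

Using the convergent recurrence p_i = a_i*p_{i-1} + p_{i-2}, q_i = a_i*q_{i-1} + q_{i-2} with p_{-2}=0, p_{-1}=1, q_{-2}=1, q_{-1}=0:
  i=0: a_0=6, p_0 = 6*1 + 0 = 6, q_0 = 6*0 + 1 = 1.
  i=1: a_1=7, p_1 = 7*6 + 1 = 43, q_1 = 7*1 + 0 = 7.
  i=2: a_2=2, p_2 = 2*43 + 6 = 92, q_2 = 2*7 + 1 = 15.
  i=3: a_3=8, p_3 = 8*92 + 43 = 779, q_3 = 8*15 + 7 = 127.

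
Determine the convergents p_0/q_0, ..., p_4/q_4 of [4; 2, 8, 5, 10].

4/1, 9/2, 76/17, 389/87, 3966/887

Using the convergent recurrence p_i = a_i*p_{i-1} + p_{i-2}, q_i = a_i*q_{i-1} + q_{i-2} with p_{-2}=0, p_{-1}=1, q_{-2}=1, q_{-1}=0:
  i=0: a_0=4, p_0 = 4*1 + 0 = 4, q_0 = 4*0 + 1 = 1.
  i=1: a_1=2, p_1 = 2*4 + 1 = 9, q_1 = 2*1 + 0 = 2.
  i=2: a_2=8, p_2 = 8*9 + 4 = 76, q_2 = 8*2 + 1 = 17.
  i=3: a_3=5, p_3 = 5*76 + 9 = 389, q_3 = 5*17 + 2 = 87.
  i=4: a_4=10, p_4 = 10*389 + 76 = 3966, q_4 = 10*87 + 17 = 887.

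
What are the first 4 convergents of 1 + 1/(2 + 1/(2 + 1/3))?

Using the convergent recurrence p_i = a_i*p_{i-1} + p_{i-2}, q_i = a_i*q_{i-1} + q_{i-2} with p_{-2}=0, p_{-1}=1, q_{-2}=1, q_{-1}=0:
  i=0: a_0=1, p_0 = 1*1 + 0 = 1, q_0 = 1*0 + 1 = 1.
  i=1: a_1=2, p_1 = 2*1 + 1 = 3, q_1 = 2*1 + 0 = 2.
  i=2: a_2=2, p_2 = 2*3 + 1 = 7, q_2 = 2*2 + 1 = 5.
  i=3: a_3=3, p_3 = 3*7 + 3 = 24, q_3 = 3*5 + 2 = 17.

1/1, 3/2, 7/5, 24/17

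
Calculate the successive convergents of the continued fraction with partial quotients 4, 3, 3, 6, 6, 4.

4/1, 13/3, 43/10, 271/63, 1669/388, 6947/1615

Using the convergent recurrence p_i = a_i*p_{i-1} + p_{i-2}, q_i = a_i*q_{i-1} + q_{i-2} with p_{-2}=0, p_{-1}=1, q_{-2}=1, q_{-1}=0:
  i=0: a_0=4, p_0 = 4*1 + 0 = 4, q_0 = 4*0 + 1 = 1.
  i=1: a_1=3, p_1 = 3*4 + 1 = 13, q_1 = 3*1 + 0 = 3.
  i=2: a_2=3, p_2 = 3*13 + 4 = 43, q_2 = 3*3 + 1 = 10.
  i=3: a_3=6, p_3 = 6*43 + 13 = 271, q_3 = 6*10 + 3 = 63.
  i=4: a_4=6, p_4 = 6*271 + 43 = 1669, q_4 = 6*63 + 10 = 388.
  i=5: a_5=4, p_5 = 4*1669 + 271 = 6947, q_5 = 4*388 + 63 = 1615.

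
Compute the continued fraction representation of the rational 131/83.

[1; 1, 1, 2, 1, 2, 4]

Run the Euclidean algorithm on 131 and 83; the successive quotients are the partial quotients a_0, a_1, ... (each step inverts the fractional part left over by the previous one):
  131 = 1*83 + 48, so a_0 = 1.
  83 = 1*48 + 35, so a_1 = 1.
  48 = 1*35 + 13, so a_2 = 1.
  35 = 2*13 + 9, so a_3 = 2.
  13 = 1*9 + 4, so a_4 = 1.
  9 = 2*4 + 1, so a_5 = 2.
  4 = 4*1 + 0, so a_6 = 4.
The remainder reaches 0 after 7 divisions, so the expansion has 7 partial quotients, read off in order.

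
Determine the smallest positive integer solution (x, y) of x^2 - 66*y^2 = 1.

First expand sqrt(66) as a continued fraction. With x_i = (sqrt(66) + m_i)/d_i and (m_0, d_0) = (0, 1): a_0 = floor(sqrt(66)) = 8, since 8^2 = 64 <= 66 < 81 = 9^2.
Iterate m_{i+1} = d_i*a_i - m_i, d_{i+1} = (66 - m_{i+1}^2)/d_i, a_{i+1} = floor((a_0 + m_{i+1})/d_{i+1}):
  m_1 = 1*8 - 0 = 8, d_1 = (66 - 8^2)/1 = 2/1 = 2, a_1 = floor((8 + 8)/2) = 8.
  m_2 = 2*8 - 8 = 8, d_2 = (66 - 8^2)/2 = 2/2 = 1, a_2 = floor((8 + 8)/1) = 16.
  m_3 = 1*16 - 8 = 8, d_3 = (66 - 8^2)/1 = 2/1 = 2: (m_3, d_3) = (m_1, d_1) = (8, 2), so from here the quotients repeat a_1, a_2; the period length is 2.
So sqrt(66) = [8; (8, 16)] with period length k = 2.
k is even, so the fundamental solution of x^2 - 66y^2 = 1 is (p_{k-1}, q_{k-1}) = (p_1, q_1); compute convergents through index 1.
Convergents (p_i = a_i*p_{i-1} + p_{i-2}, q_i = a_i*q_{i-1} + q_{i-2} with p_{-2}=0, p_{-1}=1, q_{-2}=1, q_{-1}=0):
  i=0: a_0=8, p_0 = 8*1 + 0 = 8, q_0 = 8*0 + 1 = 1.
  i=1: a_1=8, p_1 = 8*8 + 1 = 65, q_1 = 8*1 + 0 = 8.
Check: 65^2 - 66*8^2 = 4225 - 4224 = 1, so (x, y) = (65, 8) solves the equation, and by the theorem it is the least positive solution.

(x, y) = (65, 8)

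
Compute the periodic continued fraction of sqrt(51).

Write x_i = (sqrt(51) + m_i)/d_i with (m_0, d_0) = (0, 1). a_0 = floor(sqrt(51)) = 7, since 7^2 = 49 <= 51 < 64 = 8^2.
Iterate m_{i+1} = d_i*a_i - m_i, d_{i+1} = (51 - m_{i+1}^2)/d_i, a_{i+1} = floor((a_0 + m_{i+1})/d_{i+1}):
  m_1 = 1*7 - 0 = 7, d_1 = (51 - 7^2)/1 = 2/1 = 2, a_1 = floor((7 + 7)/2) = 7.
  m_2 = 2*7 - 7 = 7, d_2 = (51 - 7^2)/2 = 2/2 = 1, a_2 = floor((7 + 7)/1) = 14.
  m_3 = 1*14 - 7 = 7, d_3 = (51 - 7^2)/1 = 2/1 = 2: (m_3, d_3) = (m_1, d_1) = (7, 2), so from here the quotients repeat a_1, a_2; the period length is 2.
Hence the expansion of sqrt(51) is a_0 = 7 followed by the repeating block 7, 14 (period 2).

[7; (7, 14)]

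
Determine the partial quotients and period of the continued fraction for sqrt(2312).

[48; (12, 96)]

Write x_i = (sqrt(2312) + m_i)/d_i with (m_0, d_0) = (0, 1). a_0 = floor(sqrt(2312)) = 48, since 48^2 = 2304 <= 2312 < 2401 = 49^2.
Iterate m_{i+1} = d_i*a_i - m_i, d_{i+1} = (2312 - m_{i+1}^2)/d_i, a_{i+1} = floor((a_0 + m_{i+1})/d_{i+1}):
  m_1 = 1*48 - 0 = 48, d_1 = (2312 - 48^2)/1 = 8/1 = 8, a_1 = floor((48 + 48)/8) = 12.
  m_2 = 8*12 - 48 = 48, d_2 = (2312 - 48^2)/8 = 8/8 = 1, a_2 = floor((48 + 48)/1) = 96.
  m_3 = 1*96 - 48 = 48, d_3 = (2312 - 48^2)/1 = 8/1 = 8: (m_3, d_3) = (m_1, d_1) = (48, 8), so from here the quotients repeat a_1, a_2; the period length is 2.
Hence the expansion of sqrt(2312) is a_0 = 48 followed by the repeating block 12, 96 (period 2).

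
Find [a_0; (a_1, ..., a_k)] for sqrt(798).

Write x_i = (sqrt(798) + m_i)/d_i with (m_0, d_0) = (0, 1). a_0 = floor(sqrt(798)) = 28, since 28^2 = 784 <= 798 < 841 = 29^2.
Iterate m_{i+1} = d_i*a_i - m_i, d_{i+1} = (798 - m_{i+1}^2)/d_i, a_{i+1} = floor((a_0 + m_{i+1})/d_{i+1}):
  m_1 = 1*28 - 0 = 28, d_1 = (798 - 28^2)/1 = 14/1 = 14, a_1 = floor((28 + 28)/14) = 4.
  m_2 = 14*4 - 28 = 28, d_2 = (798 - 28^2)/14 = 14/14 = 1, a_2 = floor((28 + 28)/1) = 56.
  m_3 = 1*56 - 28 = 28, d_3 = (798 - 28^2)/1 = 14/1 = 14: (m_3, d_3) = (m_1, d_1) = (28, 14), so from here the quotients repeat a_1, a_2; the period length is 2.
Hence the expansion of sqrt(798) is a_0 = 28 followed by the repeating block 4, 56 (period 2).

[28; (4, 56)]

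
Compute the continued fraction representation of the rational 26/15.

[1; 1, 2, 1, 3]

Run the Euclidean algorithm on 26 and 15; the successive quotients are the partial quotients a_0, a_1, ... (each step inverts the fractional part left over by the previous one):
  26 = 1*15 + 11, so a_0 = 1.
  15 = 1*11 + 4, so a_1 = 1.
  11 = 2*4 + 3, so a_2 = 2.
  4 = 1*3 + 1, so a_3 = 1.
  3 = 3*1 + 0, so a_4 = 3.
The remainder reaches 0 after 5 divisions, so the expansion has 5 partial quotients, read off in order.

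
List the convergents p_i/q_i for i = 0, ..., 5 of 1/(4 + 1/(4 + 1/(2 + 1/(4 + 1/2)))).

Using the convergent recurrence p_i = a_i*p_{i-1} + p_{i-2}, q_i = a_i*q_{i-1} + q_{i-2} with p_{-2}=0, p_{-1}=1, q_{-2}=1, q_{-1}=0:
  i=0: a_0=0, p_0 = 0*1 + 0 = 0, q_0 = 0*0 + 1 = 1.
  i=1: a_1=4, p_1 = 4*0 + 1 = 1, q_1 = 4*1 + 0 = 4.
  i=2: a_2=4, p_2 = 4*1 + 0 = 4, q_2 = 4*4 + 1 = 17.
  i=3: a_3=2, p_3 = 2*4 + 1 = 9, q_3 = 2*17 + 4 = 38.
  i=4: a_4=4, p_4 = 4*9 + 4 = 40, q_4 = 4*38 + 17 = 169.
  i=5: a_5=2, p_5 = 2*40 + 9 = 89, q_5 = 2*169 + 38 = 376.

0/1, 1/4, 4/17, 9/38, 40/169, 89/376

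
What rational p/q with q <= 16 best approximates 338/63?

Expand x = 338/63 as a continued fraction with the Euclidean algorithm:
  338 = 5*63 + 23, so a_0 = 5.
  63 = 2*23 + 17, so a_1 = 2.
  23 = 1*17 + 6, so a_2 = 1.
  17 = 2*6 + 5, so a_3 = 2.
  6 = 1*5 + 1, so a_4 = 1.
  5 = 5*1 + 0, so a_5 = 5.
so x = [5; 2, 1, 2, 1, 5].
Convergents (p_i = a_i*p_{i-1} + p_{i-2}, q_i = a_i*q_{i-1} + q_{i-2} with p_{-2}=0, p_{-1}=1, q_{-2}=1, q_{-1}=0), until the denominator exceeds 16:
  i=0: a_0=5, p_0 = 5*1 + 0 = 5, q_0 = 5*0 + 1 = 1.
  i=1: a_1=2, p_1 = 2*5 + 1 = 11, q_1 = 2*1 + 0 = 2.
  i=2: a_2=1, p_2 = 1*11 + 5 = 16, q_2 = 1*2 + 1 = 3.
  i=3: a_3=2, p_3 = 2*16 + 11 = 43, q_3 = 2*3 + 2 = 8.
  i=4: a_4=1, p_4 = 1*43 + 16 = 59, q_4 = 1*8 + 3 = 11.
  i=5: a_5=5, p_5 = 5*59 + 43 = 338, q_5 = 5*11 + 8 = 63.
q_5 = 63 > 16, so the last convergent with denominator <= 16 is p_4/q_4 = 59/11.
The closest fraction with denominator <= 16 is either p_4/q_4 or the intermediate fraction (k*p_4 + p_3)/(k*q_4 + q_3) with the largest k >= 1 whose denominator stays <= 16; these approach x as k grows, and every other convergent or intermediate fraction in range is farther away.
Largest k: floor((16 - q_3)/q_4) = floor((16 - 8)/11) = 0.
Since k = 0, no intermediate fraction beyond p_4/q_4 has denominator <= 16, so the convergent 59/11 is the closest (its error is |338*11 - 59*63|/(63*11) = 1/693).

59/11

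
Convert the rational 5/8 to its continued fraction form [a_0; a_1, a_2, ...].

Run the Euclidean algorithm on 5 and 8; the successive quotients are the partial quotients a_0, a_1, ... (each step inverts the fractional part left over by the previous one):
  5 = 0*8 + 5, so a_0 = 0.
  8 = 1*5 + 3, so a_1 = 1.
  5 = 1*3 + 2, so a_2 = 1.
  3 = 1*2 + 1, so a_3 = 1.
  2 = 2*1 + 0, so a_4 = 2.
The remainder reaches 0 after 5 divisions, so the expansion has 5 partial quotients, read off in order.

[0; 1, 1, 1, 2]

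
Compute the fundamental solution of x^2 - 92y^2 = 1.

First expand sqrt(92) as a continued fraction. With x_i = (sqrt(92) + m_i)/d_i and (m_0, d_0) = (0, 1): a_0 = floor(sqrt(92)) = 9, since 9^2 = 81 <= 92 < 100 = 10^2.
Iterate m_{i+1} = d_i*a_i - m_i, d_{i+1} = (92 - m_{i+1}^2)/d_i, a_{i+1} = floor((a_0 + m_{i+1})/d_{i+1}):
  m_1 = 1*9 - 0 = 9, d_1 = (92 - 9^2)/1 = 11/1 = 11, a_1 = floor((9 + 9)/11) = 1.
  m_2 = 11*1 - 9 = 2, d_2 = (92 - 2^2)/11 = 88/11 = 8, a_2 = floor((9 + 2)/8) = 1.
  m_3 = 8*1 - 2 = 6, d_3 = (92 - 6^2)/8 = 56/8 = 7, a_3 = floor((9 + 6)/7) = 2.
  m_4 = 7*2 - 6 = 8, d_4 = (92 - 8^2)/7 = 28/7 = 4, a_4 = floor((9 + 8)/4) = 4.
  m_5 = 4*4 - 8 = 8, d_5 = (92 - 8^2)/4 = 28/4 = 7, a_5 = floor((9 + 8)/7) = 2.
  m_6 = 7*2 - 8 = 6, d_6 = (92 - 6^2)/7 = 56/7 = 8, a_6 = floor((9 + 6)/8) = 1.
  m_7 = 8*1 - 6 = 2, d_7 = (92 - 2^2)/8 = 88/8 = 11, a_7 = floor((9 + 2)/11) = 1.
  m_8 = 11*1 - 2 = 9, d_8 = (92 - 9^2)/11 = 11/11 = 1, a_8 = floor((9 + 9)/1) = 18.
  m_9 = 1*18 - 9 = 9, d_9 = (92 - 9^2)/1 = 11/1 = 11: (m_9, d_9) = (m_1, d_1) = (9, 11), so from here the quotients repeat a_1, ..., a_8; the period length is 8.
So sqrt(92) = [9; (1, 1, 2, 4, 2, 1, 1, 18)] with period length k = 8.
k is even, so the fundamental solution of x^2 - 92y^2 = 1 is (p_{k-1}, q_{k-1}) = (p_7, q_7); compute convergents through index 7.
Convergents (p_i = a_i*p_{i-1} + p_{i-2}, q_i = a_i*q_{i-1} + q_{i-2} with p_{-2}=0, p_{-1}=1, q_{-2}=1, q_{-1}=0):
  i=0: a_0=9, p_0 = 9*1 + 0 = 9, q_0 = 9*0 + 1 = 1.
  i=1: a_1=1, p_1 = 1*9 + 1 = 10, q_1 = 1*1 + 0 = 1.
  i=2: a_2=1, p_2 = 1*10 + 9 = 19, q_2 = 1*1 + 1 = 2.
  i=3: a_3=2, p_3 = 2*19 + 10 = 48, q_3 = 2*2 + 1 = 5.
  i=4: a_4=4, p_4 = 4*48 + 19 = 211, q_4 = 4*5 + 2 = 22.
  i=5: a_5=2, p_5 = 2*211 + 48 = 470, q_5 = 2*22 + 5 = 49.
  i=6: a_6=1, p_6 = 1*470 + 211 = 681, q_6 = 1*49 + 22 = 71.
  i=7: a_7=1, p_7 = 1*681 + 470 = 1151, q_7 = 1*71 + 49 = 120.
Check: 1151^2 - 92*120^2 = 1324801 - 1324800 = 1, so (x, y) = (1151, 120) solves the equation, and by the theorem it is the least positive solution.

(x, y) = (1151, 120)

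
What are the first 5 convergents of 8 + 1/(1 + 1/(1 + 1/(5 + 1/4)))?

8/1, 9/1, 17/2, 94/11, 393/46

Using the convergent recurrence p_i = a_i*p_{i-1} + p_{i-2}, q_i = a_i*q_{i-1} + q_{i-2} with p_{-2}=0, p_{-1}=1, q_{-2}=1, q_{-1}=0:
  i=0: a_0=8, p_0 = 8*1 + 0 = 8, q_0 = 8*0 + 1 = 1.
  i=1: a_1=1, p_1 = 1*8 + 1 = 9, q_1 = 1*1 + 0 = 1.
  i=2: a_2=1, p_2 = 1*9 + 8 = 17, q_2 = 1*1 + 1 = 2.
  i=3: a_3=5, p_3 = 5*17 + 9 = 94, q_3 = 5*2 + 1 = 11.
  i=4: a_4=4, p_4 = 4*94 + 17 = 393, q_4 = 4*11 + 2 = 46.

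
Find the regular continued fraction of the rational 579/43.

[13; 2, 6, 1, 2]

Run the Euclidean algorithm on 579 and 43; the successive quotients are the partial quotients a_0, a_1, ... (each step inverts the fractional part left over by the previous one):
  579 = 13*43 + 20, so a_0 = 13.
  43 = 2*20 + 3, so a_1 = 2.
  20 = 6*3 + 2, so a_2 = 6.
  3 = 1*2 + 1, so a_3 = 1.
  2 = 2*1 + 0, so a_4 = 2.
The remainder reaches 0 after 5 divisions, so the expansion has 5 partial quotients, read off in order.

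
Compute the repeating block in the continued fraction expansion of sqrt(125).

[11; (5, 1, 1, 5, 22)]

Write x_i = (sqrt(125) + m_i)/d_i with (m_0, d_0) = (0, 1). a_0 = floor(sqrt(125)) = 11, since 11^2 = 121 <= 125 < 144 = 12^2.
Iterate m_{i+1} = d_i*a_i - m_i, d_{i+1} = (125 - m_{i+1}^2)/d_i, a_{i+1} = floor((a_0 + m_{i+1})/d_{i+1}):
  m_1 = 1*11 - 0 = 11, d_1 = (125 - 11^2)/1 = 4/1 = 4, a_1 = floor((11 + 11)/4) = 5.
  m_2 = 4*5 - 11 = 9, d_2 = (125 - 9^2)/4 = 44/4 = 11, a_2 = floor((11 + 9)/11) = 1.
  m_3 = 11*1 - 9 = 2, d_3 = (125 - 2^2)/11 = 121/11 = 11, a_3 = floor((11 + 2)/11) = 1.
  m_4 = 11*1 - 2 = 9, d_4 = (125 - 9^2)/11 = 44/11 = 4, a_4 = floor((11 + 9)/4) = 5.
  m_5 = 4*5 - 9 = 11, d_5 = (125 - 11^2)/4 = 4/4 = 1, a_5 = floor((11 + 11)/1) = 22.
  m_6 = 1*22 - 11 = 11, d_6 = (125 - 11^2)/1 = 4/1 = 4: (m_6, d_6) = (m_1, d_1) = (11, 4), so from here the quotients repeat a_1, ..., a_5; the period length is 5.
Hence the expansion of sqrt(125) is a_0 = 11 followed by the repeating block 5, 1, 1, 5, 22 (period 5).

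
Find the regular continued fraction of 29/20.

Run the Euclidean algorithm on 29 and 20; the successive quotients are the partial quotients a_0, a_1, ... (each step inverts the fractional part left over by the previous one):
  29 = 1*20 + 9, so a_0 = 1.
  20 = 2*9 + 2, so a_1 = 2.
  9 = 4*2 + 1, so a_2 = 4.
  2 = 2*1 + 0, so a_3 = 2.
The remainder reaches 0 after 4 divisions, so the expansion has 4 partial quotients, read off in order.

[1; 2, 4, 2]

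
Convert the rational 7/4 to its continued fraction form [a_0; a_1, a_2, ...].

Run the Euclidean algorithm on 7 and 4; the successive quotients are the partial quotients a_0, a_1, ... (each step inverts the fractional part left over by the previous one):
  7 = 1*4 + 3, so a_0 = 1.
  4 = 1*3 + 1, so a_1 = 1.
  3 = 3*1 + 0, so a_2 = 3.
The remainder reaches 0 after 3 divisions, so the expansion has 3 partial quotients, read off in order.

[1; 1, 3]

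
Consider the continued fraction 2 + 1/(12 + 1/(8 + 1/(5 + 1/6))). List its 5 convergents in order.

2/1, 25/12, 202/97, 1035/497, 6412/3079

Using the convergent recurrence p_i = a_i*p_{i-1} + p_{i-2}, q_i = a_i*q_{i-1} + q_{i-2} with p_{-2}=0, p_{-1}=1, q_{-2}=1, q_{-1}=0:
  i=0: a_0=2, p_0 = 2*1 + 0 = 2, q_0 = 2*0 + 1 = 1.
  i=1: a_1=12, p_1 = 12*2 + 1 = 25, q_1 = 12*1 + 0 = 12.
  i=2: a_2=8, p_2 = 8*25 + 2 = 202, q_2 = 8*12 + 1 = 97.
  i=3: a_3=5, p_3 = 5*202 + 25 = 1035, q_3 = 5*97 + 12 = 497.
  i=4: a_4=6, p_4 = 6*1035 + 202 = 6412, q_4 = 6*497 + 97 = 3079.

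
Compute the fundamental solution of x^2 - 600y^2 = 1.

(x, y) = (49, 2)

First expand sqrt(600) as a continued fraction. With x_i = (sqrt(600) + m_i)/d_i and (m_0, d_0) = (0, 1): a_0 = floor(sqrt(600)) = 24, since 24^2 = 576 <= 600 < 625 = 25^2.
Iterate m_{i+1} = d_i*a_i - m_i, d_{i+1} = (600 - m_{i+1}^2)/d_i, a_{i+1} = floor((a_0 + m_{i+1})/d_{i+1}):
  m_1 = 1*24 - 0 = 24, d_1 = (600 - 24^2)/1 = 24/1 = 24, a_1 = floor((24 + 24)/24) = 2.
  m_2 = 24*2 - 24 = 24, d_2 = (600 - 24^2)/24 = 24/24 = 1, a_2 = floor((24 + 24)/1) = 48.
  m_3 = 1*48 - 24 = 24, d_3 = (600 - 24^2)/1 = 24/1 = 24: (m_3, d_3) = (m_1, d_1) = (24, 24), so from here the quotients repeat a_1, a_2; the period length is 2.
So sqrt(600) = [24; (2, 48)] with period length k = 2.
k is even, so the fundamental solution of x^2 - 600y^2 = 1 is (p_{k-1}, q_{k-1}) = (p_1, q_1); compute convergents through index 1.
Convergents (p_i = a_i*p_{i-1} + p_{i-2}, q_i = a_i*q_{i-1} + q_{i-2} with p_{-2}=0, p_{-1}=1, q_{-2}=1, q_{-1}=0):
  i=0: a_0=24, p_0 = 24*1 + 0 = 24, q_0 = 24*0 + 1 = 1.
  i=1: a_1=2, p_1 = 2*24 + 1 = 49, q_1 = 2*1 + 0 = 2.
Check: 49^2 - 600*2^2 = 2401 - 2400 = 1, so (x, y) = (49, 2) solves the equation, and by the theorem it is the least positive solution.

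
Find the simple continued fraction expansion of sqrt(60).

Write x_i = (sqrt(60) + m_i)/d_i with (m_0, d_0) = (0, 1). a_0 = floor(sqrt(60)) = 7, since 7^2 = 49 <= 60 < 64 = 8^2.
Iterate m_{i+1} = d_i*a_i - m_i, d_{i+1} = (60 - m_{i+1}^2)/d_i, a_{i+1} = floor((a_0 + m_{i+1})/d_{i+1}):
  m_1 = 1*7 - 0 = 7, d_1 = (60 - 7^2)/1 = 11/1 = 11, a_1 = floor((7 + 7)/11) = 1.
  m_2 = 11*1 - 7 = 4, d_2 = (60 - 4^2)/11 = 44/11 = 4, a_2 = floor((7 + 4)/4) = 2.
  m_3 = 4*2 - 4 = 4, d_3 = (60 - 4^2)/4 = 44/4 = 11, a_3 = floor((7 + 4)/11) = 1.
  m_4 = 11*1 - 4 = 7, d_4 = (60 - 7^2)/11 = 11/11 = 1, a_4 = floor((7 + 7)/1) = 14.
  m_5 = 1*14 - 7 = 7, d_5 = (60 - 7^2)/1 = 11/1 = 11: (m_5, d_5) = (m_1, d_1) = (7, 11), so from here the quotients repeat a_1, ..., a_4; the period length is 4.
Hence the expansion of sqrt(60) is a_0 = 7 followed by the repeating block 1, 2, 1, 14 (period 4).

[7; (1, 2, 1, 14)]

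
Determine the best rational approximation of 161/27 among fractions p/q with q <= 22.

131/22

Expand x = 161/27 as a continued fraction with the Euclidean algorithm:
  161 = 5*27 + 26, so a_0 = 5.
  27 = 1*26 + 1, so a_1 = 1.
  26 = 26*1 + 0, so a_2 = 26.
so x = [5; 1, 26].
Convergents (p_i = a_i*p_{i-1} + p_{i-2}, q_i = a_i*q_{i-1} + q_{i-2} with p_{-2}=0, p_{-1}=1, q_{-2}=1, q_{-1}=0), until the denominator exceeds 22:
  i=0: a_0=5, p_0 = 5*1 + 0 = 5, q_0 = 5*0 + 1 = 1.
  i=1: a_1=1, p_1 = 1*5 + 1 = 6, q_1 = 1*1 + 0 = 1.
  i=2: a_2=26, p_2 = 26*6 + 5 = 161, q_2 = 26*1 + 1 = 27.
q_2 = 27 > 22, so the last convergent with denominator <= 22 is p_1/q_1 = 6/1.
The closest fraction with denominator <= 22 is either p_1/q_1 or the intermediate fraction (k*p_1 + p_0)/(k*q_1 + q_0) with the largest k >= 1 whose denominator stays <= 22; these approach x as k grows, and every other convergent or intermediate fraction in range is farther away.
Largest k: floor((22 - q_0)/q_1) = floor((22 - 1)/1) = 21.
That gives (21*6 + 5)/(21*1 + 1) = 131/22.
Compare the errors: |x - 6/1| = |161*1 - 6*27|/(27*1) = 1/27, and |x - 131/22| = |161*22 - 131*27|/(27*22) = 5/594.
Cross-multiplying, 5*27 = 135 < 594 = 1*594, so 5/594 is smaller: the intermediate fraction 131/22 is closer to x than 6/1.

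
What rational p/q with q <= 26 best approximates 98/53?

Expand x = 98/53 as a continued fraction with the Euclidean algorithm:
  98 = 1*53 + 45, so a_0 = 1.
  53 = 1*45 + 8, so a_1 = 1.
  45 = 5*8 + 5, so a_2 = 5.
  8 = 1*5 + 3, so a_3 = 1.
  5 = 1*3 + 2, so a_4 = 1.
  3 = 1*2 + 1, so a_5 = 1.
  2 = 2*1 + 0, so a_6 = 2.
so x = [1; 1, 5, 1, 1, 1, 2].
Convergents (p_i = a_i*p_{i-1} + p_{i-2}, q_i = a_i*q_{i-1} + q_{i-2} with p_{-2}=0, p_{-1}=1, q_{-2}=1, q_{-1}=0), until the denominator exceeds 26:
  i=0: a_0=1, p_0 = 1*1 + 0 = 1, q_0 = 1*0 + 1 = 1.
  i=1: a_1=1, p_1 = 1*1 + 1 = 2, q_1 = 1*1 + 0 = 1.
  i=2: a_2=5, p_2 = 5*2 + 1 = 11, q_2 = 5*1 + 1 = 6.
  i=3: a_3=1, p_3 = 1*11 + 2 = 13, q_3 = 1*6 + 1 = 7.
  i=4: a_4=1, p_4 = 1*13 + 11 = 24, q_4 = 1*7 + 6 = 13.
  i=5: a_5=1, p_5 = 1*24 + 13 = 37, q_5 = 1*13 + 7 = 20.
  i=6: a_6=2, p_6 = 2*37 + 24 = 98, q_6 = 2*20 + 13 = 53.
q_6 = 53 > 26, so the last convergent with denominator <= 26 is p_5/q_5 = 37/20.
The closest fraction with denominator <= 26 is either p_5/q_5 or the intermediate fraction (k*p_5 + p_4)/(k*q_5 + q_4) with the largest k >= 1 whose denominator stays <= 26; these approach x as k grows, and every other convergent or intermediate fraction in range is farther away.
Largest k: floor((26 - q_4)/q_5) = floor((26 - 13)/20) = 0.
Since k = 0, no intermediate fraction beyond p_5/q_5 has denominator <= 26, so the convergent 37/20 is the closest (its error is |98*20 - 37*53|/(53*20) = 1/1060).

37/20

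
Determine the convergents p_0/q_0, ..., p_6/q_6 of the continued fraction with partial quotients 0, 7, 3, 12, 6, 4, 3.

0/1, 1/7, 3/22, 37/271, 225/1648, 937/6863, 3036/22237

Using the convergent recurrence p_i = a_i*p_{i-1} + p_{i-2}, q_i = a_i*q_{i-1} + q_{i-2} with p_{-2}=0, p_{-1}=1, q_{-2}=1, q_{-1}=0:
  i=0: a_0=0, p_0 = 0*1 + 0 = 0, q_0 = 0*0 + 1 = 1.
  i=1: a_1=7, p_1 = 7*0 + 1 = 1, q_1 = 7*1 + 0 = 7.
  i=2: a_2=3, p_2 = 3*1 + 0 = 3, q_2 = 3*7 + 1 = 22.
  i=3: a_3=12, p_3 = 12*3 + 1 = 37, q_3 = 12*22 + 7 = 271.
  i=4: a_4=6, p_4 = 6*37 + 3 = 225, q_4 = 6*271 + 22 = 1648.
  i=5: a_5=4, p_5 = 4*225 + 37 = 937, q_5 = 4*1648 + 271 = 6863.
  i=6: a_6=3, p_6 = 3*937 + 225 = 3036, q_6 = 3*6863 + 1648 = 22237.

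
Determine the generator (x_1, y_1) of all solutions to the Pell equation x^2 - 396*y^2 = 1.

(x, y) = (199, 10)

First expand sqrt(396) as a continued fraction. With x_i = (sqrt(396) + m_i)/d_i and (m_0, d_0) = (0, 1): a_0 = floor(sqrt(396)) = 19, since 19^2 = 361 <= 396 < 400 = 20^2.
Iterate m_{i+1} = d_i*a_i - m_i, d_{i+1} = (396 - m_{i+1}^2)/d_i, a_{i+1} = floor((a_0 + m_{i+1})/d_{i+1}):
  m_1 = 1*19 - 0 = 19, d_1 = (396 - 19^2)/1 = 35/1 = 35, a_1 = floor((19 + 19)/35) = 1.
  m_2 = 35*1 - 19 = 16, d_2 = (396 - 16^2)/35 = 140/35 = 4, a_2 = floor((19 + 16)/4) = 8.
  m_3 = 4*8 - 16 = 16, d_3 = (396 - 16^2)/4 = 140/4 = 35, a_3 = floor((19 + 16)/35) = 1.
  m_4 = 35*1 - 16 = 19, d_4 = (396 - 19^2)/35 = 35/35 = 1, a_4 = floor((19 + 19)/1) = 38.
  m_5 = 1*38 - 19 = 19, d_5 = (396 - 19^2)/1 = 35/1 = 35: (m_5, d_5) = (m_1, d_1) = (19, 35), so from here the quotients repeat a_1, ..., a_4; the period length is 4.
So sqrt(396) = [19; (1, 8, 1, 38)] with period length k = 4.
k is even, so the fundamental solution of x^2 - 396y^2 = 1 is (p_{k-1}, q_{k-1}) = (p_3, q_3); compute convergents through index 3.
Convergents (p_i = a_i*p_{i-1} + p_{i-2}, q_i = a_i*q_{i-1} + q_{i-2} with p_{-2}=0, p_{-1}=1, q_{-2}=1, q_{-1}=0):
  i=0: a_0=19, p_0 = 19*1 + 0 = 19, q_0 = 19*0 + 1 = 1.
  i=1: a_1=1, p_1 = 1*19 + 1 = 20, q_1 = 1*1 + 0 = 1.
  i=2: a_2=8, p_2 = 8*20 + 19 = 179, q_2 = 8*1 + 1 = 9.
  i=3: a_3=1, p_3 = 1*179 + 20 = 199, q_3 = 1*9 + 1 = 10.
Check: 199^2 - 396*10^2 = 39601 - 39600 = 1, so (x, y) = (199, 10) solves the equation, and by the theorem it is the least positive solution.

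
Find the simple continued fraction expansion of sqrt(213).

[14; (1, 1, 2, 6, 1, 8, 1, 6, 2, 1, 1, 28)]

Write x_i = (sqrt(213) + m_i)/d_i with (m_0, d_0) = (0, 1). a_0 = floor(sqrt(213)) = 14, since 14^2 = 196 <= 213 < 225 = 15^2.
Iterate m_{i+1} = d_i*a_i - m_i, d_{i+1} = (213 - m_{i+1}^2)/d_i, a_{i+1} = floor((a_0 + m_{i+1})/d_{i+1}):
  m_1 = 1*14 - 0 = 14, d_1 = (213 - 14^2)/1 = 17/1 = 17, a_1 = floor((14 + 14)/17) = 1.
  m_2 = 17*1 - 14 = 3, d_2 = (213 - 3^2)/17 = 204/17 = 12, a_2 = floor((14 + 3)/12) = 1.
  m_3 = 12*1 - 3 = 9, d_3 = (213 - 9^2)/12 = 132/12 = 11, a_3 = floor((14 + 9)/11) = 2.
  m_4 = 11*2 - 9 = 13, d_4 = (213 - 13^2)/11 = 44/11 = 4, a_4 = floor((14 + 13)/4) = 6.
  m_5 = 4*6 - 13 = 11, d_5 = (213 - 11^2)/4 = 92/4 = 23, a_5 = floor((14 + 11)/23) = 1.
  m_6 = 23*1 - 11 = 12, d_6 = (213 - 12^2)/23 = 69/23 = 3, a_6 = floor((14 + 12)/3) = 8.
  m_7 = 3*8 - 12 = 12, d_7 = (213 - 12^2)/3 = 69/3 = 23, a_7 = floor((14 + 12)/23) = 1.
  m_8 = 23*1 - 12 = 11, d_8 = (213 - 11^2)/23 = 92/23 = 4, a_8 = floor((14 + 11)/4) = 6.
  m_9 = 4*6 - 11 = 13, d_9 = (213 - 13^2)/4 = 44/4 = 11, a_9 = floor((14 + 13)/11) = 2.
  m_10 = 11*2 - 13 = 9, d_10 = (213 - 9^2)/11 = 132/11 = 12, a_10 = floor((14 + 9)/12) = 1.
  m_11 = 12*1 - 9 = 3, d_11 = (213 - 3^2)/12 = 204/12 = 17, a_11 = floor((14 + 3)/17) = 1.
  m_12 = 17*1 - 3 = 14, d_12 = (213 - 14^2)/17 = 17/17 = 1, a_12 = floor((14 + 14)/1) = 28.
  m_13 = 1*28 - 14 = 14, d_13 = (213 - 14^2)/1 = 17/1 = 17: (m_13, d_13) = (m_1, d_1) = (14, 17), so from here the quotients repeat a_1, ..., a_12; the period length is 12.
Hence the expansion of sqrt(213) is a_0 = 14 followed by the repeating block 1, 1, 2, 6, 1, 8, 1, 6, 2, 1, 1, 28 (period 12).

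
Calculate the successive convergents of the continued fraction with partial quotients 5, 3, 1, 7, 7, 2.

5/1, 16/3, 21/4, 163/31, 1162/221, 2487/473

Using the convergent recurrence p_i = a_i*p_{i-1} + p_{i-2}, q_i = a_i*q_{i-1} + q_{i-2} with p_{-2}=0, p_{-1}=1, q_{-2}=1, q_{-1}=0:
  i=0: a_0=5, p_0 = 5*1 + 0 = 5, q_0 = 5*0 + 1 = 1.
  i=1: a_1=3, p_1 = 3*5 + 1 = 16, q_1 = 3*1 + 0 = 3.
  i=2: a_2=1, p_2 = 1*16 + 5 = 21, q_2 = 1*3 + 1 = 4.
  i=3: a_3=7, p_3 = 7*21 + 16 = 163, q_3 = 7*4 + 3 = 31.
  i=4: a_4=7, p_4 = 7*163 + 21 = 1162, q_4 = 7*31 + 4 = 221.
  i=5: a_5=2, p_5 = 2*1162 + 163 = 2487, q_5 = 2*221 + 31 = 473.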